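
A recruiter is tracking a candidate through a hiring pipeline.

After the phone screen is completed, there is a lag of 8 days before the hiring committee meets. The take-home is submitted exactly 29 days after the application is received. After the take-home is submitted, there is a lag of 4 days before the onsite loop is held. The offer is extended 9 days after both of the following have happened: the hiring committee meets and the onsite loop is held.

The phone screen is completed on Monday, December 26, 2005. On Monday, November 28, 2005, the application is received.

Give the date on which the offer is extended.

Thursday, January 12, 2006

The phone screen is completed: Dec 26, 2005.
The hiring committee meets: Dec 26, 2005 + 8 days = Jan 3, 2006.
The application is received: Nov 28, 2005.
The take-home is submitted: Nov 28, 2005 + 29 days = Dec 27, 2005.
The onsite loop is held: Dec 27, 2005 + 4 days = Dec 31, 2005.
Both prerequisites met — the hiring committee meets (Jan 3, 2006), the onsite loop is held (Dec 31, 2005); the later is Jan 3, 2006.
The offer is extended: Jan 3, 2006 + 9 days = Jan 12, 2006.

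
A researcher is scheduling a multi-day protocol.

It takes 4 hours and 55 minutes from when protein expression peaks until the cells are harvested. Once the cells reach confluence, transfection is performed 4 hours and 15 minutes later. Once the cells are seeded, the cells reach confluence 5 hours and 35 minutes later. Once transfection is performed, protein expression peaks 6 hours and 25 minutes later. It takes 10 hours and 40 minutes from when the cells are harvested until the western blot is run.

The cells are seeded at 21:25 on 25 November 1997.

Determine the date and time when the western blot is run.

05:15 on 27 November 1997

The cells are seeded: 21:25 Nov 25, 1997.
The cells reach confluence: 21:25 Nov 25, 1997 + 5h35m = 03:00 Nov 26, 1997.
Transfection is performed: 03:00 Nov 26, 1997 + 4h15m = 07:15 Nov 26, 1997.
Protein expression peaks: 07:15 Nov 26, 1997 + 6h25m = 13:40 Nov 26, 1997.
The cells are harvested: 13:40 Nov 26, 1997 + 4h55m = 18:35 Nov 26, 1997.
The western blot is run: 18:35 Nov 26, 1997 + 10h40m = 05:15 Nov 27, 1997.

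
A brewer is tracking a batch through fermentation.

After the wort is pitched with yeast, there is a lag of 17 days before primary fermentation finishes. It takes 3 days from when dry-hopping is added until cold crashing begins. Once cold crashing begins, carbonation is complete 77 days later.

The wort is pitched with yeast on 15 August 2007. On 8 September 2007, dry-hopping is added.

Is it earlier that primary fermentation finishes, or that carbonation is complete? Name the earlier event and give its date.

Primary fermentation finishes — 1 September 2007

The wort is pitched with yeast: Aug 15, 2007.
Primary fermentation finishes: Aug 15, 2007 + 17 days = Sep 1, 2007.
Dry-hopping is added: Sep 8, 2007.
Cold crashing begins: Sep 8, 2007 + 3 days = Sep 11, 2007.
Carbonation is complete: Sep 11, 2007 + 77 days = Nov 27, 2007.
Comparing: primary fermentation finishes on Sep 1, 2007 vs carbonation is complete on Nov 27, 2007. Earlier: primary fermentation finishes.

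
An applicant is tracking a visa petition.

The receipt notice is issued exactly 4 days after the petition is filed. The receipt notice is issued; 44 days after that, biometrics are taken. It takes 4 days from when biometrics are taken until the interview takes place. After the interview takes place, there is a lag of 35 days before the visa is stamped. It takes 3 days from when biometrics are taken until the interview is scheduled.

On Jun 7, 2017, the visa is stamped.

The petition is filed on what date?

Mar 12, 2017

The visa is stamped: Jun 7, 2017.
The interview takes place: Jun 7, 2017 − 35 days = May 3, 2017.
Biometrics are taken: May 3, 2017 − 4 days = Apr 29, 2017.
The receipt notice is issued: Apr 29, 2017 − 44 days = Mar 16, 2017.
The petition is filed: Mar 16, 2017 − 4 days = Mar 12, 2017.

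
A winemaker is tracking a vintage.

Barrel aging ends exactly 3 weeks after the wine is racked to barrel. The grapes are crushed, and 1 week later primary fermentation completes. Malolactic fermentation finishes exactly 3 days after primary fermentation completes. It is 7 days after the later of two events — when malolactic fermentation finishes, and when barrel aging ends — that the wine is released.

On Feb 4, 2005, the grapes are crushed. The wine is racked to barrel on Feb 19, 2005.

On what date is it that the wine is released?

The grapes are crushed: Feb 4, 2005.
Primary fermentation completes: Feb 4, 2005 + 1 week = Feb 11, 2005.
Malolactic fermentation finishes: Feb 11, 2005 + 3 days = Feb 14, 2005.
The wine is racked to barrel: Feb 19, 2005.
Barrel aging ends: Feb 19, 2005 + 3 weeks = Mar 12, 2005.
Both prerequisites met — malolactic fermentation finishes (Feb 14, 2005), barrel aging ends (Mar 12, 2005); the later is Mar 12, 2005.
The wine is released: Mar 12, 2005 + 7 days = Mar 19, 2005.

Mar 19, 2005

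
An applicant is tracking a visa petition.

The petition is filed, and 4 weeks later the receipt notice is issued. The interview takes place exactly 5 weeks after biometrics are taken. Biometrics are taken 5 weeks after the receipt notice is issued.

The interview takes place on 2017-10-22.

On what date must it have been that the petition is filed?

The interview takes place: Oct 22, 2017.
Biometrics are taken: Oct 22, 2017 − 5 weeks = Sep 17, 2017.
The receipt notice is issued: Sep 17, 2017 − 5 weeks = Aug 13, 2017.
The petition is filed: Aug 13, 2017 − 4 weeks = Jul 16, 2017.

2017-07-16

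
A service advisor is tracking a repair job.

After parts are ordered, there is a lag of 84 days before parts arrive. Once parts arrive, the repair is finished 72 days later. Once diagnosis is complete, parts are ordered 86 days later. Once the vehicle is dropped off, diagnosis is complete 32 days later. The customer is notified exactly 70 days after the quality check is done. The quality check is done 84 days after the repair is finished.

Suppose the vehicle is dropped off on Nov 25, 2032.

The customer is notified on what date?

The vehicle is dropped off: Nov 25, 2032.
Diagnosis is complete: Nov 25, 2032 + 32 days = Dec 27, 2032.
Parts are ordered: Dec 27, 2032 + 86 days = Mar 23, 2033.
Parts arrive: Mar 23, 2033 + 84 days = Jun 15, 2033.
The repair is finished: Jun 15, 2033 + 72 days = Aug 26, 2033.
The quality check is done: Aug 26, 2033 + 84 days = Nov 18, 2033.
The customer is notified: Nov 18, 2033 + 70 days = Jan 27, 2034.

Jan 27, 2034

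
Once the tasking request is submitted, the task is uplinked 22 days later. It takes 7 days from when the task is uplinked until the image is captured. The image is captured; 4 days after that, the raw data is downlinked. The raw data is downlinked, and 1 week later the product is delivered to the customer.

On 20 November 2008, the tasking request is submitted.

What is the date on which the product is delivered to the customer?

The tasking request is submitted: Nov 20, 2008.
The task is uplinked: Nov 20, 2008 + 22 days = Dec 12, 2008.
The image is captured: Dec 12, 2008 + 7 days = Dec 19, 2008.
The raw data is downlinked: Dec 19, 2008 + 4 days = Dec 23, 2008.
The product is delivered to the customer: Dec 23, 2008 + 1 week = Dec 30, 2008.

30 December 2008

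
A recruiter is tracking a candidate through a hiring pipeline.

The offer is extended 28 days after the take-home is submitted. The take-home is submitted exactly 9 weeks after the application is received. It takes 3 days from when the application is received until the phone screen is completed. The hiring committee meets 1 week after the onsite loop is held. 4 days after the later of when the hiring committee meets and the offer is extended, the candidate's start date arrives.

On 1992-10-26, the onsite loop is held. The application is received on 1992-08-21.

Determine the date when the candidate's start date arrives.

1992-11-24

The onsite loop is held: Oct 26, 1992.
The hiring committee meets: Oct 26, 1992 + 1 week = Nov 2, 1992.
The application is received: Aug 21, 1992.
The take-home is submitted: Aug 21, 1992 + 9 weeks = Oct 23, 1992.
The offer is extended: Oct 23, 1992 + 28 days = Nov 20, 1992.
Both prerequisites met — the hiring committee meets (Nov 2, 1992), the offer is extended (Nov 20, 1992); the later is Nov 20, 1992.
The candidate's start date arrives: Nov 20, 1992 + 4 days = Nov 24, 1992.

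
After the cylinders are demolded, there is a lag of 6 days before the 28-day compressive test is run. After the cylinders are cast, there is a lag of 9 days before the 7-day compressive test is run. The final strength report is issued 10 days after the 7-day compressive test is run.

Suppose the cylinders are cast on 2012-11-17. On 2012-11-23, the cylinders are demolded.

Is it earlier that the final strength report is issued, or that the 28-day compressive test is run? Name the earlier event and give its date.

The 28-day compressive test is run — 2012-11-29

The cylinders are cast: Nov 17, 2012.
The 7-day compressive test is run: Nov 17, 2012 + 9 days = Nov 26, 2012.
The final strength report is issued: Nov 26, 2012 + 10 days = Dec 6, 2012.
The cylinders are demolded: Nov 23, 2012.
The 28-day compressive test is run: Nov 23, 2012 + 6 days = Nov 29, 2012.
Comparing: the final strength report is issued on Dec 6, 2012 vs the 28-day compressive test is run on Nov 29, 2012. Earlier: the 28-day compressive test is run.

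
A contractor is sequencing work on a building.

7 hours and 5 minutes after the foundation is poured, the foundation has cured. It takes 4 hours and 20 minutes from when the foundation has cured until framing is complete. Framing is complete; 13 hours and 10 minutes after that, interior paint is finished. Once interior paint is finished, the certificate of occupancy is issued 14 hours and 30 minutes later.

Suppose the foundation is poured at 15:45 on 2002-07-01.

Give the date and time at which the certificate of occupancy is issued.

The foundation is poured: 15:45 Jul 1, 2002.
The foundation has cured: 15:45 Jul 1, 2002 + 7h05m = 22:50 Jul 1, 2002.
Framing is complete: 22:50 Jul 1, 2002 + 4h20m = 03:10 Jul 2, 2002.
Interior paint is finished: 03:10 Jul 2, 2002 + 13h10m = 16:20 Jul 2, 2002.
The certificate of occupancy is issued: 16:20 Jul 2, 2002 + 14h30m = 06:50 Jul 3, 2002.

06:50 on 2002-07-03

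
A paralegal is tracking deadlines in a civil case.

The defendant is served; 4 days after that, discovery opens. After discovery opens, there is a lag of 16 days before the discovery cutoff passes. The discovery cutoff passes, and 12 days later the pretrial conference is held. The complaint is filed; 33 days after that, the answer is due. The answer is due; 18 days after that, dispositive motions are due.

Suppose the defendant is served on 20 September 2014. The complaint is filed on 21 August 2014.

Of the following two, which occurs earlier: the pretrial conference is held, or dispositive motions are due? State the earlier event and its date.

Dispositive motions are due — 11 October 2014

The defendant is served: Sep 20, 2014.
Discovery opens: Sep 20, 2014 + 4 days = Sep 24, 2014.
The discovery cutoff passes: Sep 24, 2014 + 16 days = Oct 10, 2014.
The pretrial conference is held: Oct 10, 2014 + 12 days = Oct 22, 2014.
The complaint is filed: Aug 21, 2014.
The answer is due: Aug 21, 2014 + 33 days = Sep 23, 2014.
Dispositive motions are due: Sep 23, 2014 + 18 days = Oct 11, 2014.
Comparing: the pretrial conference is held on Oct 22, 2014 vs dispositive motions are due on Oct 11, 2014. Earlier: dispositive motions are due.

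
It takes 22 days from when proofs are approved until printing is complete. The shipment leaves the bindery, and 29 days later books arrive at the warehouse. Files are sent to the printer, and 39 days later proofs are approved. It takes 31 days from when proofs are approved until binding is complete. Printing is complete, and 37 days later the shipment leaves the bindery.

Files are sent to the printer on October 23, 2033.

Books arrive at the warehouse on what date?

Files are sent to the printer: Oct 23, 2033.
Proofs are approved: Oct 23, 2033 + 39 days = Dec 1, 2033.
Printing is complete: Dec 1, 2033 + 22 days = Dec 23, 2033.
The shipment leaves the bindery: Dec 23, 2033 + 37 days = Jan 29, 2034.
Books arrive at the warehouse: Jan 29, 2034 + 29 days = Feb 27, 2034.

February 27, 2034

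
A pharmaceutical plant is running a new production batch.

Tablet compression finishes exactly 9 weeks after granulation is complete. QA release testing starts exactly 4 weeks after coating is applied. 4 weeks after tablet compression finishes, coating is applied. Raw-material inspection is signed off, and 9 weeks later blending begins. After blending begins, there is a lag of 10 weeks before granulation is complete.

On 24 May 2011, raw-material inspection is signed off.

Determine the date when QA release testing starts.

Raw-material inspection is signed off: May 24, 2011.
Blending begins: May 24, 2011 + 9 weeks = Jul 26, 2011.
Granulation is complete: Jul 26, 2011 + 10 weeks = Oct 4, 2011.
Tablet compression finishes: Oct 4, 2011 + 9 weeks = Dec 6, 2011.
Coating is applied: Dec 6, 2011 + 4 weeks = Jan 3, 2012.
QA release testing starts: Jan 3, 2012 + 4 weeks = Jan 31, 2012.

31 January 2012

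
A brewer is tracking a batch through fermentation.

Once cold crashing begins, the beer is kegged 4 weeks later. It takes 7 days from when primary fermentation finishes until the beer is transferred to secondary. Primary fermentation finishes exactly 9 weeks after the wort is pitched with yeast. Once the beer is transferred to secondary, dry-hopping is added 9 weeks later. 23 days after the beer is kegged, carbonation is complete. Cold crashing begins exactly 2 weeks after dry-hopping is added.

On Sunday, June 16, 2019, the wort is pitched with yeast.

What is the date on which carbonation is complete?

Tuesday, December 31, 2019

The wort is pitched with yeast: Jun 16, 2019.
Primary fermentation finishes: Jun 16, 2019 + 9 weeks = Aug 18, 2019.
The beer is transferred to secondary: Aug 18, 2019 + 7 days = Aug 25, 2019.
Dry-hopping is added: Aug 25, 2019 + 9 weeks = Oct 27, 2019.
Cold crashing begins: Oct 27, 2019 + 2 weeks = Nov 10, 2019.
The beer is kegged: Nov 10, 2019 + 4 weeks = Dec 8, 2019.
Carbonation is complete: Dec 8, 2019 + 23 days = Dec 31, 2019.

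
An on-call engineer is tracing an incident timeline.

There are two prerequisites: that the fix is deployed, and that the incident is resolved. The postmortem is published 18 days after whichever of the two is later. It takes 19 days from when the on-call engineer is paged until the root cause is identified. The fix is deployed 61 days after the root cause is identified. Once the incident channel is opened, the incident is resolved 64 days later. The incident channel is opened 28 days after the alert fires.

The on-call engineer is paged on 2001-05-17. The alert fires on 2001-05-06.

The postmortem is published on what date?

The on-call engineer is paged: May 17, 2001.
The root cause is identified: May 17, 2001 + 19 days = Jun 5, 2001.
The fix is deployed: Jun 5, 2001 + 61 days = Aug 5, 2001.
The alert fires: May 6, 2001.
The incident channel is opened: May 6, 2001 + 28 days = Jun 3, 2001.
The incident is resolved: Jun 3, 2001 + 64 days = Aug 6, 2001.
Both prerequisites met — the fix is deployed (Aug 5, 2001), the incident is resolved (Aug 6, 2001); the later is Aug 6, 2001.
The postmortem is published: Aug 6, 2001 + 18 days = Aug 24, 2001.

2001-08-24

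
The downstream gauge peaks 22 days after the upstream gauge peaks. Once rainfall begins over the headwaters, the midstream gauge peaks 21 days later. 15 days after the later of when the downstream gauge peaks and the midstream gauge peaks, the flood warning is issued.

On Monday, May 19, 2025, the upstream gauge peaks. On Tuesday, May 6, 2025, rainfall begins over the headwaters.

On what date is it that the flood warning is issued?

Wednesday, June 25, 2025

The upstream gauge peaks: May 19, 2025.
The downstream gauge peaks: May 19, 2025 + 22 days = Jun 10, 2025.
Rainfall begins over the headwaters: May 6, 2025.
The midstream gauge peaks: May 6, 2025 + 21 days = May 27, 2025.
Both prerequisites met — the downstream gauge peaks (Jun 10, 2025), the midstream gauge peaks (May 27, 2025); the later is Jun 10, 2025.
The flood warning is issued: Jun 10, 2025 + 15 days = Jun 25, 2025.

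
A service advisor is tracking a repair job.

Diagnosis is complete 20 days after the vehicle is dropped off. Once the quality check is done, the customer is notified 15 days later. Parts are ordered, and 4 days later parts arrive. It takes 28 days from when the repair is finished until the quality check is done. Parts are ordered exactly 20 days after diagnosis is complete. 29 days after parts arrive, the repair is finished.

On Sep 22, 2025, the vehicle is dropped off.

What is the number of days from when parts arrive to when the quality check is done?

57 days

Causal path: parts arrive → the repair is finished → the quality check is done.
Total delay along the path: 29 + 28 = 57 days.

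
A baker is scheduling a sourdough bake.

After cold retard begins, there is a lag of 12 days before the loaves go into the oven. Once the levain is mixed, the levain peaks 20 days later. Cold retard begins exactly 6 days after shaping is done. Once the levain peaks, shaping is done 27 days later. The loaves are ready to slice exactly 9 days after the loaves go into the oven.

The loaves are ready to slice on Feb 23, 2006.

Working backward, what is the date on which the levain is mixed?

The loaves are ready to slice: Feb 23, 2006.
The loaves go into the oven: Feb 23, 2006 − 9 days = Feb 14, 2006.
Cold retard begins: Feb 14, 2006 − 12 days = Feb 2, 2006.
Shaping is done: Feb 2, 2006 − 6 days = Jan 27, 2006.
The levain peaks: Jan 27, 2006 − 27 days = Dec 31, 2005.
The levain is mixed: Dec 31, 2005 − 20 days = Dec 11, 2005.

Dec 11, 2005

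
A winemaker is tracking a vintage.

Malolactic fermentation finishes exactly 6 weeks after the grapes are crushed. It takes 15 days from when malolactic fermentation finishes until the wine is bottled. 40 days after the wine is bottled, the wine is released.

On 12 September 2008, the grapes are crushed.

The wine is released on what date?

The grapes are crushed: Sep 12, 2008.
Malolactic fermentation finishes: Sep 12, 2008 + 6 weeks = Oct 24, 2008.
The wine is bottled: Oct 24, 2008 + 15 days = Nov 8, 2008.
The wine is released: Nov 8, 2008 + 40 days = Dec 18, 2008.

18 December 2008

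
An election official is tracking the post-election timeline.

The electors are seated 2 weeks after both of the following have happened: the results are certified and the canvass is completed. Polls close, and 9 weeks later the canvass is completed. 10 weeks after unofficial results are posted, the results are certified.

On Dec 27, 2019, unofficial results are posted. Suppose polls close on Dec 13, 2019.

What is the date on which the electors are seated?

Unofficial results are posted: Dec 27, 2019.
The results are certified: Dec 27, 2019 + 10 weeks = Mar 6, 2020.
Polls close: Dec 13, 2019.
The canvass is completed: Dec 13, 2019 + 9 weeks = Feb 14, 2020.
Both prerequisites met — the results are certified (Mar 6, 2020), the canvass is completed (Feb 14, 2020); the later is Mar 6, 2020.
The electors are seated: Mar 6, 2020 + 2 weeks = Mar 20, 2020.

Mar 20, 2020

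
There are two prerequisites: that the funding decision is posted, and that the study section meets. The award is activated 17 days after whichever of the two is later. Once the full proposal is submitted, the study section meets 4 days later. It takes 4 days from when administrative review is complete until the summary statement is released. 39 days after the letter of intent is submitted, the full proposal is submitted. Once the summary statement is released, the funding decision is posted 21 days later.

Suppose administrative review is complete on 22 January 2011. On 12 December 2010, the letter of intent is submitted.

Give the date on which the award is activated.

Administrative review is complete: Jan 22, 2011.
The summary statement is released: Jan 22, 2011 + 4 days = Jan 26, 2011.
The funding decision is posted: Jan 26, 2011 + 21 days = Feb 16, 2011.
The letter of intent is submitted: Dec 12, 2010.
The full proposal is submitted: Dec 12, 2010 + 39 days = Jan 20, 2011.
The study section meets: Jan 20, 2011 + 4 days = Jan 24, 2011.
Both prerequisites met — the funding decision is posted (Feb 16, 2011), the study section meets (Jan 24, 2011); the later is Feb 16, 2011.
The award is activated: Feb 16, 2011 + 17 days = Mar 5, 2011.

5 March 2011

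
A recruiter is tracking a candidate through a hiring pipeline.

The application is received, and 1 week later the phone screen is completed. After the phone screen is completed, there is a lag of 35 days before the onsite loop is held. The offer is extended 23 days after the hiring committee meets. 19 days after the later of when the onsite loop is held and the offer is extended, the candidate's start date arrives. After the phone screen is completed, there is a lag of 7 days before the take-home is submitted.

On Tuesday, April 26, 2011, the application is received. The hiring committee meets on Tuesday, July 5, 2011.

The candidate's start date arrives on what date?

Tuesday, August 16, 2011

The application is received: Apr 26, 2011.
The phone screen is completed: Apr 26, 2011 + 1 week = May 3, 2011.
The onsite loop is held: May 3, 2011 + 35 days = Jun 7, 2011.
The hiring committee meets: Jul 5, 2011.
The offer is extended: Jul 5, 2011 + 23 days = Jul 28, 2011.
Both prerequisites met — the onsite loop is held (Jun 7, 2011), the offer is extended (Jul 28, 2011); the later is Jul 28, 2011.
The candidate's start date arrives: Jul 28, 2011 + 19 days = Aug 16, 2011.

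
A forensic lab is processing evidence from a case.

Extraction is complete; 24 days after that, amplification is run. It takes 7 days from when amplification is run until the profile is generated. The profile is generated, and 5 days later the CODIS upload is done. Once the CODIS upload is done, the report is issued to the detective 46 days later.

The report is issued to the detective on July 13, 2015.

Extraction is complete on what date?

The report is issued to the detective: Jul 13, 2015.
The CODIS upload is done: Jul 13, 2015 − 46 days = May 28, 2015.
The profile is generated: May 28, 2015 − 5 days = May 23, 2015.
Amplification is run: May 23, 2015 − 7 days = May 16, 2015.
Extraction is complete: May 16, 2015 − 24 days = Apr 22, 2015.

April 22, 2015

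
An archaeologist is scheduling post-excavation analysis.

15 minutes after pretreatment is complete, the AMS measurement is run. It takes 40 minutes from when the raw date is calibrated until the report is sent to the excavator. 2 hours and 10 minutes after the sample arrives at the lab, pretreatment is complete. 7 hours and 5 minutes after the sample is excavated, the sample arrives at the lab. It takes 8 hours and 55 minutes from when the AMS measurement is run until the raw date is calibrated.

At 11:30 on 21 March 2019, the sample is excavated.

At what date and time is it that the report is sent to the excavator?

06:35 on 22 March 2019

The sample is excavated: 11:30 Mar 21, 2019.
The sample arrives at the lab: 11:30 Mar 21, 2019 + 7h05m = 18:35 Mar 21, 2019.
Pretreatment is complete: 18:35 Mar 21, 2019 + 2h10m = 20:45 Mar 21, 2019.
The AMS measurement is run: 20:45 Mar 21, 2019 + 15m = 21:00 Mar 21, 2019.
The raw date is calibrated: 21:00 Mar 21, 2019 + 8h55m = 05:55 Mar 22, 2019.
The report is sent to the excavator: 05:55 Mar 22, 2019 + 40m = 06:35 Mar 22, 2019.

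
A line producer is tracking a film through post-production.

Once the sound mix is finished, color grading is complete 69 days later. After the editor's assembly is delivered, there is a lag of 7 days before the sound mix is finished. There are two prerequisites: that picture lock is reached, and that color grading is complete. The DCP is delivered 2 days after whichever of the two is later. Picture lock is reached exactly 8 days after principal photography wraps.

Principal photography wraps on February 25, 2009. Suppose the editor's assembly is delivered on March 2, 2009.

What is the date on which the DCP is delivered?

May 19, 2009

Principal photography wraps: Feb 25, 2009.
Picture lock is reached: Feb 25, 2009 + 8 days = Mar 5, 2009.
The editor's assembly is delivered: Mar 2, 2009.
The sound mix is finished: Mar 2, 2009 + 7 days = Mar 9, 2009.
Color grading is complete: Mar 9, 2009 + 69 days = May 17, 2009.
Both prerequisites met — picture lock is reached (Mar 5, 2009), color grading is complete (May 17, 2009); the later is May 17, 2009.
The DCP is delivered: May 17, 2009 + 2 days = May 19, 2009.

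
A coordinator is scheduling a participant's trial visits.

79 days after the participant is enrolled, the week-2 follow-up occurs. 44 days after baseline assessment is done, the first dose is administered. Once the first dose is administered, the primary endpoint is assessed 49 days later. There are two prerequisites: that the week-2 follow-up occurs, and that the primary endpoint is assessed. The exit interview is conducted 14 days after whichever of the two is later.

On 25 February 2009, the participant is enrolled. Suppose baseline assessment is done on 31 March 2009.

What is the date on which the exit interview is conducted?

16 July 2009

The participant is enrolled: Feb 25, 2009.
The week-2 follow-up occurs: Feb 25, 2009 + 79 days = May 15, 2009.
Baseline assessment is done: Mar 31, 2009.
The first dose is administered: Mar 31, 2009 + 44 days = May 14, 2009.
The primary endpoint is assessed: May 14, 2009 + 49 days = Jul 2, 2009.
Both prerequisites met — the week-2 follow-up occurs (May 15, 2009), the primary endpoint is assessed (Jul 2, 2009); the later is Jul 2, 2009.
The exit interview is conducted: Jul 2, 2009 + 14 days = Jul 16, 2009.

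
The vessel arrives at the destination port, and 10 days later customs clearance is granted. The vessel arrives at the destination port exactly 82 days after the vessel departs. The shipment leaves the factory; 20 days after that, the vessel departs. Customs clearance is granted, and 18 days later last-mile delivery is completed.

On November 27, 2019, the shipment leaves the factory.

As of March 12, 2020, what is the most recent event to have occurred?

The shipment leaves the factory: Nov 27, 2019.
The vessel departs: Nov 27, 2019 + 20 days = Dec 17, 2019.
The vessel arrives at the destination port: Dec 17, 2019 + 82 days = Mar 8, 2020.
Customs clearance is granted: Mar 8, 2020 + 10 days = Mar 18, 2020.
Last-mile delivery is completed: Mar 18, 2020 + 18 days = Apr 5, 2020.
Mar 12, 2020 falls between when the vessel arrives at the destination port (Mar 8, 2020) and when customs clearance is granted (Mar 18, 2020).

The vessel arrives at the destination port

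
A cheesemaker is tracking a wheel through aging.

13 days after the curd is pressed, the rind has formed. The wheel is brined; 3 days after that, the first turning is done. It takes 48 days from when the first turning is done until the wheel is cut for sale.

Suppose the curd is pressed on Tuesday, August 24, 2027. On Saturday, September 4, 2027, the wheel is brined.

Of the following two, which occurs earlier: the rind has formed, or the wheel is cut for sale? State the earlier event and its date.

The rind has formed — Monday, September 6, 2027

The curd is pressed: Aug 24, 2027.
The rind has formed: Aug 24, 2027 + 13 days = Sep 6, 2027.
The wheel is brined: Sep 4, 2027.
The first turning is done: Sep 4, 2027 + 3 days = Sep 7, 2027.
The wheel is cut for sale: Sep 7, 2027 + 48 days = Oct 25, 2027.
Comparing: the rind has formed on Sep 6, 2027 vs the wheel is cut for sale on Oct 25, 2027. Earlier: the rind has formed.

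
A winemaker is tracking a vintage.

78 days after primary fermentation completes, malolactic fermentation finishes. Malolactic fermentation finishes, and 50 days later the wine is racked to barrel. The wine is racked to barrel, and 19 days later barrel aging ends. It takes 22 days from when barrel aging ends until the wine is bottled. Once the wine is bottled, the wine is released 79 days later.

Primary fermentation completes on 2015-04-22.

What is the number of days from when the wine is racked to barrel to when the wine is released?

Causal path: the wine is racked to barrel → barrel aging ends → the wine is bottled → the wine is released.
Total delay along the path: 19 + 22 + 79 = 120 days.

120 days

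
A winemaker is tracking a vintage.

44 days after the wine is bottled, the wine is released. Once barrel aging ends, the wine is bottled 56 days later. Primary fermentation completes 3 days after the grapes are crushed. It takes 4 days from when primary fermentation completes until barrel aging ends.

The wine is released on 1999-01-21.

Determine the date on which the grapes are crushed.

1998-10-06

The wine is released: Jan 21, 1999.
The wine is bottled: Jan 21, 1999 − 44 days = Dec 8, 1998.
Barrel aging ends: Dec 8, 1998 − 56 days = Oct 13, 1998.
Primary fermentation completes: Oct 13, 1998 − 4 days = Oct 9, 1998.
The grapes are crushed: Oct 9, 1998 − 3 days = Oct 6, 1998.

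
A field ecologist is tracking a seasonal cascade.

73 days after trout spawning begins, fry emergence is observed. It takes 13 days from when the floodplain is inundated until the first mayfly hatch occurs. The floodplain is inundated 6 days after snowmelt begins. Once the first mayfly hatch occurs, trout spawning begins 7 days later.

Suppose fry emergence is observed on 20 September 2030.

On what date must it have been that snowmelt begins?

Fry emergence is observed: Sep 20, 2030.
Trout spawning begins: Sep 20, 2030 − 73 days = Jul 9, 2030.
The first mayfly hatch occurs: Jul 9, 2030 − 7 days = Jul 2, 2030.
The floodplain is inundated: Jul 2, 2030 − 13 days = Jun 19, 2030.
Snowmelt begins: Jun 19, 2030 − 6 days = Jun 13, 2030.

13 June 2030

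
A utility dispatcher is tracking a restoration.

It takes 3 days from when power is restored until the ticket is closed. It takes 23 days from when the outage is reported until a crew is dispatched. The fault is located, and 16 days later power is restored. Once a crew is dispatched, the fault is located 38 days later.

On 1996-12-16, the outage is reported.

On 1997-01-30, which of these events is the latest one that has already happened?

The outage is reported: Dec 16, 1996.
A crew is dispatched: Dec 16, 1996 + 23 days = Jan 8, 1997.
The fault is located: Jan 8, 1997 + 38 days = Feb 15, 1997.
Power is restored: Feb 15, 1997 + 16 days = Mar 3, 1997.
The ticket is closed: Mar 3, 1997 + 3 days = Mar 6, 1997.
Jan 30, 1997 falls between when a crew is dispatched (Jan 8, 1997) and when the fault is located (Feb 15, 1997).

A crew is dispatched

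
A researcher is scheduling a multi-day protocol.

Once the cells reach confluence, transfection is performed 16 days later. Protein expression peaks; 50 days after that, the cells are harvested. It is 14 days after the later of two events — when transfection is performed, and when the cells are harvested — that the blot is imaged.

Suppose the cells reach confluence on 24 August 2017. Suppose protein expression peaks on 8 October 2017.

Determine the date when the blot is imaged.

11 December 2017

The cells reach confluence: Aug 24, 2017.
Transfection is performed: Aug 24, 2017 + 16 days = Sep 9, 2017.
Protein expression peaks: Oct 8, 2017.
The cells are harvested: Oct 8, 2017 + 50 days = Nov 27, 2017.
Both prerequisites met — transfection is performed (Sep 9, 2017), the cells are harvested (Nov 27, 2017); the later is Nov 27, 2017.
The blot is imaged: Nov 27, 2017 + 14 days = Dec 11, 2017.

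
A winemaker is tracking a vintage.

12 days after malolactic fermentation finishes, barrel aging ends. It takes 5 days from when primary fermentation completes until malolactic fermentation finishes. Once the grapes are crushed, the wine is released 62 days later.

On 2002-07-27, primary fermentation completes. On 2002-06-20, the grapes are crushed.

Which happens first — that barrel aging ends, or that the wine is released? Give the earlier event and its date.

Barrel aging ends — 2002-08-13

Primary fermentation completes: Jul 27, 2002.
Malolactic fermentation finishes: Jul 27, 2002 + 5 days = Aug 1, 2002.
Barrel aging ends: Aug 1, 2002 + 12 days = Aug 13, 2002.
The grapes are crushed: Jun 20, 2002.
The wine is released: Jun 20, 2002 + 62 days = Aug 21, 2002.
Comparing: barrel aging ends on Aug 13, 2002 vs the wine is released on Aug 21, 2002. Earlier: barrel aging ends.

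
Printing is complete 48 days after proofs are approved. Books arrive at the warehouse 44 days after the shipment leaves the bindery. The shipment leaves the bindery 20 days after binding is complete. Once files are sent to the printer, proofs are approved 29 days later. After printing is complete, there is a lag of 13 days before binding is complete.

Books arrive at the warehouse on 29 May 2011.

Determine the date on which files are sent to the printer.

Books arrive at the warehouse: May 29, 2011.
The shipment leaves the bindery: May 29, 2011 − 44 days = Apr 15, 2011.
Binding is complete: Apr 15, 2011 − 20 days = Mar 26, 2011.
Printing is complete: Mar 26, 2011 − 13 days = Mar 13, 2011.
Proofs are approved: Mar 13, 2011 − 48 days = Jan 24, 2011.
Files are sent to the printer: Jan 24, 2011 − 29 days = Dec 26, 2010.

26 December 2010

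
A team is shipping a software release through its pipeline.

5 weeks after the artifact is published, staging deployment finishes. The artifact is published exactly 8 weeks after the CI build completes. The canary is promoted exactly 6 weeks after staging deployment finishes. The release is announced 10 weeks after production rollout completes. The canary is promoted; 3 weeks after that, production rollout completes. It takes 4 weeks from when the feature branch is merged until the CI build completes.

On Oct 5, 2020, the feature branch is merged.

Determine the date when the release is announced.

Jun 14, 2021

The feature branch is merged: Oct 5, 2020.
The CI build completes: Oct 5, 2020 + 4 weeks = Nov 2, 2020.
The artifact is published: Nov 2, 2020 + 8 weeks = Dec 28, 2020.
Staging deployment finishes: Dec 28, 2020 + 5 weeks = Feb 1, 2021.
The canary is promoted: Feb 1, 2021 + 6 weeks = Mar 15, 2021.
Production rollout completes: Mar 15, 2021 + 3 weeks = Apr 5, 2021.
The release is announced: Apr 5, 2021 + 10 weeks = Jun 14, 2021.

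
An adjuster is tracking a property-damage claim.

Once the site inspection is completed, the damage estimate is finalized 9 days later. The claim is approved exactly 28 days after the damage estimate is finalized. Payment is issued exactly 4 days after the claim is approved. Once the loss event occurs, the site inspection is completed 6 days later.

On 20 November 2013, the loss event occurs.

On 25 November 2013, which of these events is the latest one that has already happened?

The loss event occurs: Nov 20, 2013.
The site inspection is completed: Nov 20, 2013 + 6 days = Nov 26, 2013.
The damage estimate is finalized: Nov 26, 2013 + 9 days = Dec 5, 2013.
The claim is approved: Dec 5, 2013 + 28 days = Jan 2, 2014.
Payment is issued: Jan 2, 2014 + 4 days = Jan 6, 2014.
Nov 25, 2013 falls between when the loss event occurs (Nov 20, 2013) and when the site inspection is completed (Nov 26, 2013).

The loss event occurs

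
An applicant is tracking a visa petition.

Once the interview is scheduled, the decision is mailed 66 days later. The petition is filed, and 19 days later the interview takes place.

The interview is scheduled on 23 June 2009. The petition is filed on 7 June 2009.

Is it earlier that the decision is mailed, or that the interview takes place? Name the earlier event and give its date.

The interview is scheduled: Jun 23, 2009.
The decision is mailed: Jun 23, 2009 + 66 days = Aug 28, 2009.
The petition is filed: Jun 7, 2009.
The interview takes place: Jun 7, 2009 + 19 days = Jun 26, 2009.
Comparing: the decision is mailed on Aug 28, 2009 vs the interview takes place on Jun 26, 2009. Earlier: the interview takes place.

The interview takes place — 26 June 2009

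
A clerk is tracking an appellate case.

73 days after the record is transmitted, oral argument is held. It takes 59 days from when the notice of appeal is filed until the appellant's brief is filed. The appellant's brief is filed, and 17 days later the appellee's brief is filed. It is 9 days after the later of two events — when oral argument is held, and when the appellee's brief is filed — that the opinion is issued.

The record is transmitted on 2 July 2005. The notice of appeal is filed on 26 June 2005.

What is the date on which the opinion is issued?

The record is transmitted: Jul 2, 2005.
Oral argument is held: Jul 2, 2005 + 73 days = Sep 13, 2005.
The notice of appeal is filed: Jun 26, 2005.
The appellant's brief is filed: Jun 26, 2005 + 59 days = Aug 24, 2005.
The appellee's brief is filed: Aug 24, 2005 + 17 days = Sep 10, 2005.
Both prerequisites met — oral argument is held (Sep 13, 2005), the appellee's brief is filed (Sep 10, 2005); the later is Sep 13, 2005.
The opinion is issued: Sep 13, 2005 + 9 days = Sep 22, 2005.

22 September 2005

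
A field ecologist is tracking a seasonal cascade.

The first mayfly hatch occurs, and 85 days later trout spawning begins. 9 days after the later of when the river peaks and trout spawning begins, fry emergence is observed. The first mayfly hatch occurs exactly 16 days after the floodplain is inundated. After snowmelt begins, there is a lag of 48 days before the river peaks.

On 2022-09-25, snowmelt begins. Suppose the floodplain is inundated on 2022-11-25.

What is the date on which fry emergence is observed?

Snowmelt begins: Sep 25, 2022.
The river peaks: Sep 25, 2022 + 48 days = Nov 12, 2022.
The floodplain is inundated: Nov 25, 2022.
The first mayfly hatch occurs: Nov 25, 2022 + 16 days = Dec 11, 2022.
Trout spawning begins: Dec 11, 2022 + 85 days = Mar 6, 2023.
Both prerequisites met — the river peaks (Nov 12, 2022), trout spawning begins (Mar 6, 2023); the later is Mar 6, 2023.
Fry emergence is observed: Mar 6, 2023 + 9 days = Mar 15, 2023.

2023-03-15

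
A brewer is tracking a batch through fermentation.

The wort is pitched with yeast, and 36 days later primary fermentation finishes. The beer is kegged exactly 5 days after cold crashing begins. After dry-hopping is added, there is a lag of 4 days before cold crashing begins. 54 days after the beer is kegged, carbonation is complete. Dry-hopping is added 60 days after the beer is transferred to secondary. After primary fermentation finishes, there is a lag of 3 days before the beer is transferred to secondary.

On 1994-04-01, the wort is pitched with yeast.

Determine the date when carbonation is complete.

The wort is pitched with yeast: Apr 1, 1994.
Primary fermentation finishes: Apr 1, 1994 + 36 days = May 7, 1994.
The beer is transferred to secondary: May 7, 1994 + 3 days = May 10, 1994.
Dry-hopping is added: May 10, 1994 + 60 days = Jul 9, 1994.
Cold crashing begins: Jul 9, 1994 + 4 days = Jul 13, 1994.
The beer is kegged: Jul 13, 1994 + 5 days = Jul 18, 1994.
Carbonation is complete: Jul 18, 1994 + 54 days = Sep 10, 1994.

1994-09-10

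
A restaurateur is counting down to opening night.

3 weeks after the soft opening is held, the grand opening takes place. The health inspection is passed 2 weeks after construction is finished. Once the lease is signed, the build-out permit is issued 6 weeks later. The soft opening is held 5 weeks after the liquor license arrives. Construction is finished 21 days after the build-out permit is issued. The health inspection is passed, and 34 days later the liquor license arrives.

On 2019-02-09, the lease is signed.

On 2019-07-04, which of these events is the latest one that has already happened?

The lease is signed: Feb 9, 2019.
The build-out permit is issued: Feb 9, 2019 + 6 weeks = Mar 23, 2019.
Construction is finished: Mar 23, 2019 + 21 days = Apr 13, 2019.
The health inspection is passed: Apr 13, 2019 + 2 weeks = Apr 27, 2019.
The liquor license arrives: Apr 27, 2019 + 34 days = May 31, 2019.
The soft opening is held: May 31, 2019 + 5 weeks = Jul 5, 2019.
The grand opening takes place: Jul 5, 2019 + 3 weeks = Jul 26, 2019.
Jul 4, 2019 falls between when the liquor license arrives (May 31, 2019) and when the soft opening is held (Jul 5, 2019).

The liquor license arrives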